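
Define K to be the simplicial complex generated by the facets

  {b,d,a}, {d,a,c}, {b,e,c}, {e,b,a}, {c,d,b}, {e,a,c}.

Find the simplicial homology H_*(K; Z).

Fix the vertex order a < b < c < d < e and write every simplex with vertices in increasing order. Then dim K = 2 and the simplices of K are:

  0-simplices (5): a, b, c, d, e
  1-simplices (9): ab, ac, ad, ae, bc, bd, be, cd, ce
  2-simplices (6): abd, abe, acd, ace, bcd, bce

giving chain groups C_0 ≅ Z^5, C_1 ≅ Z^9, C_2 ≅ Z^6.

Boundary ∂_1: C_1 → C_0 is given by ∂[p,q] = [q] − [p]. For instance
  ∂bc = c − b.
As a 5×9 matrix over Z this has rank 4, with invariant factors (1,1,1,1).

Boundary ∂_2: C_2 → C_1 acts by ∂[p,q,r] = [q,r] − [p,r] + [p,q]. For instance
  ∂bcd = cd − bd + bc,
  ∂abd = bd − ad + ab.
The resulting 9×6 matrix has rank 5, and its Smith normal form has invariant factors (1,1,1,1,1).

Now H_k = ker ∂_k / im ∂_{k+1}, so:

  H_0: rank C_0 − rank ∂_1 = 5 − 4 = 1, and the invariant factors of ∂_1 are all 1, so H_0 = Z.
  H_1: rank ker ∂_1 − rank ∂_2 = (9 − 4) − 5 = 0, and the invariant factors of ∂_2 are all 1, so H_1 = 0.
  H_2: rank ker ∂_2 − rank ∂_3 = (6 − 5) − 0 = 1, and there is no ∂_3, so H_2 = Z.

As a check, the Euler characteristic is 5 − 9 + 6 = 2, which agrees with 1 − 0 + 1 = 2.
(K is a triangulation of the 2-sphere S^2.)

H_0 = Z,  H_1 = 0,  H_2 = Z.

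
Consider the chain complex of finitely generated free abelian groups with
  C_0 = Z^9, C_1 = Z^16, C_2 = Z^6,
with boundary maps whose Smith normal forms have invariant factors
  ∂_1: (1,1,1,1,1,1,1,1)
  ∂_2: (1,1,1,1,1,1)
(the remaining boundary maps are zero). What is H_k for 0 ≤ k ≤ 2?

H_0 ≅ Z,  H_1 ≅ Z^2,  H_2 = 0.

H_0: b_0 = 9 − 0 − 8 = 1; torsion from ∂_1 factors > 1: none. So H_0 ≅ Z.
H_1: b_1 = 16 − 8 − 6 = 2; torsion from ∂_2 factors > 1: none. So H_1 ≅ Z^2.
H_2: b_2 = 6 − 6 − 0 = 0; torsion from ∂_3 factors > 1: none. So H_2 ≅ 0.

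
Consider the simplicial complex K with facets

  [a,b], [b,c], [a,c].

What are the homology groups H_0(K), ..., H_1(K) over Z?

We work with the vertex ordering a < b < c. The simplices of K, each written with vertices in increasing order, are:

  0-simplices (3): a, b, c
  1-simplices (3): ab, ac, bc

Hence C_0 ≅ Z^3, C_1 ≅ Z^3.

The boundary map ∂_1: C_1 → C_0 maps an edge to its endpoints' difference, ∂[p,q] = q − p.
This gives a 3×3 integer matrix of rank 2; reducing to Smith normal form yields diagonal entries (1,1).

Computing H_k = (kernel of ∂_k) / (image of ∂_{k+1}):

  H_0: rank C_0 − rank ∂_1 = 3 − 2 = 1, and the invariant factors of ∂_1 are all 1, so H_0 ≅ Z.
  H_1: rank ker ∂_1 − rank ∂_2 = (3 − 2) − 0 = 1, and there is no ∂_2, so H_1 ≅ Z.

H_0 ≅ Z,  H_1 ≅ Z.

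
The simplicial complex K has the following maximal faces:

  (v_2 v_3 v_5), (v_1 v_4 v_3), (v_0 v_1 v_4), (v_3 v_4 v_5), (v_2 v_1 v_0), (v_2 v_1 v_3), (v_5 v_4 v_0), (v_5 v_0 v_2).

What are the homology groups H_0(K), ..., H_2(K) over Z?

H_0 = Z,  H_1 = 0,  H_2 = Z.

K has 6 vertices, 12 edges, 8 triangles.
rank ∂_0 = 0, rank ∂_1 = 5 ⇒ b_0 = 6 − 0 − 5 = 1; all invariant factors of ∂_1 are 1 so no torsion. So H_0 ≅ Z.
rank ∂_1 = 5, rank ∂_2 = 7 ⇒ b_1 = 12 − 5 − 7 = 0; all invariant factors of ∂_2 are 1 so no torsion. So H_1 ≅ 0.
rank ∂_2 = 7, rank ∂_3 = 0 ⇒ b_2 = 8 − 7 − 0 = 1. So H_2 ≅ Z.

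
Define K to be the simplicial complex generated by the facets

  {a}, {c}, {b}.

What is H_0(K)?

H_0 = Z^3.

K has 3 vertices.
rank ∂_0 = 0, rank ∂_1 = 0 ⇒ b_0 = 3 − 0 − 0 = 3. So H_0 ≅ Z^3.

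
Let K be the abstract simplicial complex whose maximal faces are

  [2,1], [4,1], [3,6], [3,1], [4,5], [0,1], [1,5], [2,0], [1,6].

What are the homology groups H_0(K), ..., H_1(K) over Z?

H_0 ≅ Z,  H_1 ≅ Z^3.

K has 7 vertices, 9 edges.
rank ∂_0 = 0, rank ∂_1 = 6 ⇒ b_0 = 7 − 0 − 6 = 1; all invariant factors of ∂_1 are 1 so no torsion. So H_0 ≅ Z.
rank ∂_1 = 6, rank ∂_2 = 0 ⇒ b_1 = 9 − 6 − 0 = 3. So H_1 ≅ Z^3.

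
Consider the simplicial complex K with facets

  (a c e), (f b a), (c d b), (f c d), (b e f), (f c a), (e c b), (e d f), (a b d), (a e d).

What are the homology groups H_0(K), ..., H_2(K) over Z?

K has 6 vertices, 15 edges, 10 triangles.
rank ∂_0 = 0, rank ∂_1 = 5 ⇒ b_0 = 6 − 0 − 5 = 1; all invariant factors of ∂_1 are 1 so no torsion. So H_0 = Z.
rank ∂_1 = 5, rank ∂_2 = 10 ⇒ b_1 = 15 − 5 − 10 = 0; ∂_2 has invariant factor(s) [2] giving torsion. So H_1 = Z/2.
rank ∂_2 = 10, rank ∂_3 = 0 ⇒ b_2 = 10 − 10 − 0 = 0. So H_2 = 0.

H_0 ≅ Z,  H_1 ≅ Z/2,  H_2 = 0.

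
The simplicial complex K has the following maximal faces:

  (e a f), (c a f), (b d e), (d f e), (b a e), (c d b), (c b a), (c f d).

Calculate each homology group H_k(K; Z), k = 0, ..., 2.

H_0 = Z,  H_1 = 0,  H_2 = Z.

We work with the vertex ordering a < b < c < d < e < f. The simplices of K, each written with vertices in increasing order, are:

  0-simplices (6): a, b, c, d, e, f
  1-simplices (12): ab, ac, ae, af, bc, bd, be, cd, cf, de, df, ef
  2-simplices (8): abc, abe, acf, aef, bcd, bde, cdf, def

giving chain groups C_0 ≅ Z^6, C_1 ≅ Z^12, C_2 ≅ Z^8.

∂_1: C_1 → C_0 is given by ∂[p,q] = [q] − [p].
The 6×12 boundary matrix has rank 5 and Smith normal form diag(1,1,1,1,1).

∂_2: C_2 → C_1 sends each 2-simplex [p,q,r] to [q,r] − [p,r] + [p,q]. For instance
  ∂abe = be − ae + ab,
  ∂cdf = df − cf + cd.
This gives a 12×8 integer matrix of rank 7; reducing to Smith normal form yields diagonal entries (1,1,1,1,1,1,1).

Now H_k = ker ∂_k / im ∂_{k+1}, so:

  H_0: rank C_0 − rank ∂_1 = 6 − 5 = 1, and the invariant factors of ∂_1 are all 1, so H_0 ≅ Z.
  H_1: rank ker ∂_1 − rank ∂_2 = (12 − 5) − 7 = 0, and the invariant factors of ∂_2 are all 1, so H_1 ≅ 0.
  H_2: rank ker ∂_2 − rank ∂_3 = (8 − 7) − 0 = 1, and there is no ∂_3, so H_2 ≅ Z.

As a check, the Euler characteristic is 6 − 12 + 8 = 2, which agrees with 1 − 0 + 1 = 2.
(K is a triangulation of the 2-sphere S^2.)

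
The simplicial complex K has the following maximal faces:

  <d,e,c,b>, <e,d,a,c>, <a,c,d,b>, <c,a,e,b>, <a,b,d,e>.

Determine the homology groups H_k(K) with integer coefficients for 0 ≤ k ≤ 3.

Order the vertices as a < b < c < d < e. Listing each simplex with vertices in this order, K has dimension 3 with simplices:

  0-simplices (5): a, b, c, d, e
  1-simplices (10): ab, ac, ad, ae, bc, bd, be, cd, ce, de
  2-simplices (10): abc, abd, abe, acd, ace, ade, bcd, bce, bde, cde
  3-simplices (5): abcd, abce, abde, acde, bcde

Hence C_0 ≅ Z^5, C_1 ≅ Z^10, C_2 ≅ Z^10, C_3 ≅ Z^5.

∂_1: C_1 → C_0 sends each edge [p,q] (with p < q) to q − p. For instance
  ∂ae = e − a.
The 5×10 boundary matrix has rank 4 and Smith normal form diag(1,1,1,1).

Boundary ∂_2: C_2 → C_1 maps a triangle to the signed sum of its edges. For instance
  ∂abc = bc − ac + ab,
  ∂cde = de − ce + cd.
This gives a 10×10 integer matrix of rank 6; reducing to Smith normal form yields diagonal entries (1,1,1,1,1,1).

The boundary map ∂_3: C_3 → C_2 sends each 3-simplex σ to the alternating sum Σ_i (−1)^i (σ with its i-th vertex removed). For instance
  ∂bcde = cde − bde + bce − bcd,
  ∂abde = bde − ade + abe − abd.
The 10×5 boundary matrix has rank 4 and Smith normal form diag(1,1,1,1).

From H_k ≅ ker(∂_k) / im(∂_{k+1}) we obtain:

  H_0: rank C_0 − rank ∂_1 = 5 − 4 = 1, and the invariant factors of ∂_1 are all 1, so H_0 ≅ Z.
  H_1: rank ker ∂_1 − rank ∂_2 = (10 − 4) − 6 = 0, and the invariant factors of ∂_2 are all 1, so H_1 ≅ 0.
  H_2: rank ker ∂_2 − rank ∂_3 = (10 − 6) − 4 = 0, and the invariant factors of ∂_3 are all 1, so H_2 ≅ 0.
  H_3: rank ker ∂_3 − rank ∂_4 = (5 − 4) − 0 = 1, and there is no ∂_4, so H_3 ≅ Z.

H_0 = Z,  H_1 = 0,  H_2 = 0,  H_3 = Z.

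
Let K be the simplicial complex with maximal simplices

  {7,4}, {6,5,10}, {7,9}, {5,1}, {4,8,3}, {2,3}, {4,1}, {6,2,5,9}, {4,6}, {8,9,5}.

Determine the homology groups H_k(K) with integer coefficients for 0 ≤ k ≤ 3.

H_0 = Z,  H_1 = Z^4,  H_2 = 0,  H_3 = 0.

Take the total order 1 < 2 < 3 < 4 < 5 < 6 < 7 < 8 < 9 < 10 on the vertex set. Then K (dimension 3) consists of the simplices:

  0-simplices (10): [1], [2], [3], [4], [5], [6], [7], [8], [9], [10]
  1-simplices (19): [1,4], [1,5], [2,3], [2,5], [2,6], [2,9], [3,4], [3,8], [4,6], [4,7], [4,8], [5,6], [5,8], [5,9], [5,10], [6,9], [6,10], [7,9], [8,9]
  2-simplices (7): [2,5,6], [2,5,9], [2,6,9], [3,4,8], [5,6,9], [5,6,10], [5,8,9]
  3-simplices (1): [2,5,6,9]

so the chain groups are C_0 ≅ Z^10, C_1 ≅ Z^19, C_2 ≅ Z^7, C_3 ≅ Z^1.

∂_1: C_1 → C_0 sends each edge [p,q] (with p < q) to q − p. For instance
  ∂[5,6] = [6] − [5].
This gives a 10×19 integer matrix of rank 9; reducing to Smith normal form yields diagonal entries (1,1,1,1,1,1,1,1,1).

The boundary map ∂_2: C_2 → C_1 sends each 2-simplex [p,q,r] to [q,r] − [p,r] + [p,q]. For instance
  ∂[3,4,8] = [4,8] − [3,8] + [3,4],
  ∂[5,6,10] = [6,10] − [5,10] + [5,6].
The 19×7 boundary matrix has rank 6 and Smith normal form diag(1,1,1,1,1,1).

Boundary ∂_3: C_3 → C_2 sends each 3-simplex σ to the alternating sum Σ_i (−1)^i (σ with its i-th vertex removed). For instance
  ∂[2,5,6,9] = [5,6,9] − [2,6,9] + [2,5,9] − [2,5,6].
The 7×1 boundary matrix has rank 1 and Smith normal form diag(1).

From H_k ≅ ker(∂_k) / im(∂_{k+1}) we obtain:

  H_0: rank C_0 − rank ∂_1 = 10 − 9 = 1, and the invariant factors of ∂_1 are all 1, so H_0 = Z.
  H_1: rank ker ∂_1 − rank ∂_2 = (19 − 9) − 6 = 4, and the invariant factors of ∂_2 are all 1, so H_1 = Z^4.
  H_2: rank ker ∂_2 − rank ∂_3 = (7 − 6) − 1 = 0, and the invariant factors of ∂_3 are all 1, so H_2 = 0.
  H_3: rank ker ∂_3 − rank ∂_4 = (1 − 1) − 0 = 0, and there is no ∂_4, so H_3 = 0.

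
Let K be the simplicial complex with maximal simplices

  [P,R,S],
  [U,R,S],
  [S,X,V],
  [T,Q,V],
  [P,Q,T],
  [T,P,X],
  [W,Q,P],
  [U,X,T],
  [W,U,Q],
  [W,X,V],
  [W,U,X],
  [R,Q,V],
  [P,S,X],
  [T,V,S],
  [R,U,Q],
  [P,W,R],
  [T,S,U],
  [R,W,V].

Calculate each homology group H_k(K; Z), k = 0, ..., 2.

H_0 ≅ Z,  H_1 ≅ Z × Z/2,  H_2 = 0.

We work with the vertex ordering P < Q < R < S < T < U < V < W < X. The simplices of K, each written with vertices in increasing order, are:

  0-simplices (9): P, Q, R, S, T, U, V, W, X
  1-simplices (27): PQ, PR, PS, PT, PW, PX, QR, QT, QU, QV, QW, RS, RU, RV, RW, ST, SU, SV, SX, TU, TV, TX, UW, UX, VW, VX, WX
  2-simplices (18): PQT, PQW, PRS, PRW, PSX, PTX, QRU, QRV, QTV, QUW, RSU, RVW, STU, STV, SVX, TUX, UWX, VWX

giving chain groups C_0 ≅ Z^9, C_1 ≅ Z^27, C_2 ≅ Z^18.

The boundary map ∂_1: C_1 → C_0 maps an edge to its endpoints' difference, ∂[p,q] = q − p. For instance
  ∂VW = W − V.
This gives a 9×27 integer matrix of rank 8; reducing to Smith normal form yields diagonal entries (1,1,1,1,1,1,1,1).

∂_2: C_2 → C_1 acts by ∂[p,q,r] = [q,r] − [p,r] + [p,q]. For instance
  ∂PQW = QW − PW + PQ,
  ∂RVW = VW − RW + RV.
As a 27×18 matrix over Z this has rank 18, with invariant factors (1,1,1,1,1,1,1,1,1,1,1,1,1,1,1,1,1,2).

Computing H_k = (kernel of ∂_k) / (image of ∂_{k+1}):

  H_0: rank C_0 − rank ∂_1 = 9 − 8 = 1, and the invariant factors of ∂_1 are all 1, so H_0 = Z.
  H_1: rank ker ∂_1 − rank ∂_2 = (27 − 8) − 18 = 1, and ∂_2 has invariant factor 2 > 1, so H_1 = Z × Z/2.
  H_2: rank ker ∂_2 − rank ∂_3 = (18 − 18) − 0 = 0, and there is no ∂_3, so H_2 = 0.

As a check, the Euler characteristic is 9 − 27 + 18 = 0, which agrees with 1 − 1 + 0 = 0.
(K is a triangulation of the Klein bottle.)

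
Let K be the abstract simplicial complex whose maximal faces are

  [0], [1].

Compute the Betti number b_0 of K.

Take the total order 0 < 1 on the vertex set. Then K (dimension 0) consists of the simplices:

  0-simplices (2): [0], [1]

so the chain groups are C_0 ≅ Z^2.

Now H_k = ker ∂_k / im ∂_{k+1}, so:

  H_0: rank C_0 − rank ∂_1 = 2 − 0 = 2, and there is no ∂_1, so H_0 = Z^2.

(K is a triangulation of a set of 2 points.)

Hence the Betti numbers are b_0 = 2.

b_0 = 2.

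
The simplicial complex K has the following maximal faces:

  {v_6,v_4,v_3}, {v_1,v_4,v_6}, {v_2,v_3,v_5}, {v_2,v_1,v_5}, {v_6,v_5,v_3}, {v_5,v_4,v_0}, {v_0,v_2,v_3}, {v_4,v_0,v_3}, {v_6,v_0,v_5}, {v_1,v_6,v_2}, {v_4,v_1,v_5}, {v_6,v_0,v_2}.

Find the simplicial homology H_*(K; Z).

H_0 = Z,  H_1 = Z/2,  H_2 = 0.

Fix the vertex order v_0 < v_1 < v_2 < v_3 < v_4 < v_5 < v_6 and write every simplex with vertices in increasing order. Then dim K = 2 and the simplices of K are:

  0-simplices (7): [v_0], [v_1], [v_2], [v_3], [v_4], [v_5], [v_6]
  1-simplices (18): (18 of them)
  2-simplices (12): (12 of them)

giving chain groups C_0 ≅ Z^7, C_1 ≅ Z^18, C_2 ≅ Z^12.

Boundary ∂_1: C_1 → C_0 sends each edge [p,q] (with p < q) to q − p. For instance
  ∂[v_3,v_4] = [v_4] − [v_3].
This gives a 7×18 integer matrix of rank 6; reducing to Smith normal form yields diagonal entries (1,1,1,1,1,1).

Boundary ∂_2: C_2 → C_1 sends each 2-simplex [p,q,r] to [q,r] − [p,r] + [p,q]. For instance
  ∂[v_1,v_4,v_6] = [v_4,v_6] − [v_1,v_6] + [v_1,v_4],
  ∂[v_3,v_4,v_6] = [v_4,v_6] − [v_3,v_6] + [v_3,v_4].
The 18×12 boundary matrix has rank 12 and Smith normal form diag(1,1,1,1,1,1,1,1,1,1,1,2).

Reading off H_k = ker ∂_k / im ∂_{k+1}:

  H_0: rank C_0 − rank ∂_1 = 7 − 6 = 1, and the invariant factors of ∂_1 are all 1, so H_0 ≅ Z.
  H_1: rank ker ∂_1 − rank ∂_2 = (18 − 6) − 12 = 0, and ∂_2 has invariant factor 2 > 1, so H_1 ≅ Z/2.
  H_2: rank ker ∂_2 − rank ∂_3 = (12 − 12) − 0 = 0, and there is no ∂_3, so H_2 ≅ 0.

As a check, the Euler characteristic is 7 − 18 + 12 = 1, which agrees with 1 − 0 + 0 = 1.
(K is a triangulation of the real projective plane RP^2.)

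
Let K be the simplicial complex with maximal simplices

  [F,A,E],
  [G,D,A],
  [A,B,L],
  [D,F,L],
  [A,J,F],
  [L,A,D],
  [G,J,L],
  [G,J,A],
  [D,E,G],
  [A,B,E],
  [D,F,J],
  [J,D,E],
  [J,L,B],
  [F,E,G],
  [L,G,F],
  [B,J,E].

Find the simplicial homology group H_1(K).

H_1 = Z^2.

We work with the vertex ordering A < B < D < E < F < G < J < L. The simplices of K, each written with vertices in increasing order, are:

  0-simplices (8): A, B, D, E, F, G, J, L
  1-simplices (24): AB, AD, AE, AF, AG, AJ, AL, BE, BJ, BL, DE, DF, DG, DJ, DL, EF, EG, EJ, FG, FJ, FL, GJ, GL, JL
  2-simplices (16): ABE, ABL, ADG, ADL, AEF, AFJ, AGJ, BEJ, BJL, DEG, DEJ, DFJ, DFL, EFG, FGL, GJL

giving chain groups C_0 ≅ Z^8, C_1 ≅ Z^24, C_2 ≅ Z^16.

∂_1: C_1 → C_0 is given by ∂[p,q] = [q] − [p].
As a 8×24 matrix over Z this has rank 7, with invariant factors (1,1,1,1,1,1,1).

∂_2: C_2 → C_1 acts by ∂[p,q,r] = [q,r] − [p,r] + [p,q]. For instance
  ∂ADL = DL − AL + AD,
  ∂DFJ = FJ − DJ + DF.
The resulting 24×16 matrix has rank 15, and its Smith normal form has invariant factors (1,1,1,1,1,1,1,1,1,1,1,1,1,1,1).

From H_k ≅ ker(∂_k) / im(∂_{k+1}) we obtain:

  H_1: rank ker ∂_1 − rank ∂_2 = (24 − 7) − 15 = 2, and the invariant factors of ∂_2 are all 1, so H_1 ≅ Z^2.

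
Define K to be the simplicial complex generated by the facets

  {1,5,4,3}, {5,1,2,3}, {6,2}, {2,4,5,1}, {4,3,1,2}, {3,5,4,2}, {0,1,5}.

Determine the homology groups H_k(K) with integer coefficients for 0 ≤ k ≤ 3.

H_0 = Z,  H_1 = 0,  H_2 = 0,  H_3 = Z.

Fix the vertex order 0 < 1 < 2 < 3 < 4 < 5 < 6 and write every simplex with vertices in increasing order. Then dim K = 3 and the simplices of K are:

  0-simplices (7): [0], [1], [2], [3], [4], [5], [6]
  1-simplices (13): [0,1], [0,5], [1,2], [1,3], [1,4], [1,5], [2,3], [2,4], [2,5], [2,6], [3,4], [3,5], [4,5]
  2-simplices (11): [0,1,5], [1,2,3], [1,2,4], [1,2,5], [1,3,4], [1,3,5], [1,4,5], [2,3,4], [2,3,5], [2,4,5], [3,4,5]
  3-simplices (5): [1,2,3,4], [1,2,3,5], [1,2,4,5], [1,3,4,5], [2,3,4,5]

so the chain groups are C_0 ≅ Z^7, C_1 ≅ Z^13, C_2 ≅ Z^11, C_3 ≅ Z^5.

The boundary map ∂_1: C_1 → C_0 sends each edge [p,q] (with p < q) to q − p. For instance
  ∂[1,2] = [2] − [1].
The resulting 7×13 matrix has rank 6, and its Smith normal form has invariant factors (1,1,1,1,1,1).

∂_2: C_2 → C_1 sends each 2-simplex [p,q,r] to [q,r] − [p,r] + [p,q]. For instance
  ∂[1,4,5] = [4,5] − [1,5] + [1,4],
  ∂[1,2,4] = [2,4] − [1,4] + [1,2].
The resulting 13×11 matrix has rank 7, and its Smith normal form has invariant factors (1,1,1,1,1,1,1).

Boundary ∂_3: C_3 → C_2 sends each 3-simplex σ to the alternating sum Σ_i (−1)^i (σ with its i-th vertex removed). For instance
  ∂[1,3,4,5] = [3,4,5] − [1,4,5] + [1,3,5] − [1,3,4],
  ∂[2,3,4,5] = [3,4,5] − [2,4,5] + [2,3,5] − [2,3,4].
This gives a 11×5 integer matrix of rank 4; reducing to Smith normal form yields diagonal entries (1,1,1,1).

Reading off H_k = ker ∂_k / im ∂_{k+1}:

  H_0: rank C_0 − rank ∂_1 = 7 − 6 = 1, and the invariant factors of ∂_1 are all 1, so H_0 ≅ Z.
  H_1: rank ker ∂_1 − rank ∂_2 = (13 − 6) − 7 = 0, and the invariant factors of ∂_2 are all 1, so H_1 ≅ 0.
  H_2: rank ker ∂_2 − rank ∂_3 = (11 − 7) − 4 = 0, and the invariant factors of ∂_3 are all 1, so H_2 ≅ 0.
  H_3: rank ker ∂_3 − rank ∂_4 = (5 − 4) − 0 = 1, and there is no ∂_4, so H_3 ≅ Z.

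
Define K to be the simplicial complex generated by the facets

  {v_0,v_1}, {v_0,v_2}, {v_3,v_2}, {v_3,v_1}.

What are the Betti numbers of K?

Fix the vertex order v_0 < v_1 < v_2 < v_3 and write every simplex with vertices in increasing order. Then dim K = 1 and the simplices of K are:

  0-simplices (4): [v_0], [v_1], [v_2], [v_3]
  1-simplices (4): [v_0,v_1], [v_0,v_2], [v_1,v_3], [v_2,v_3]

giving chain groups C_0 ≅ Z^4, C_1 ≅ Z^4.

∂_1: C_1 → C_0 maps an edge to its endpoints' difference, ∂[p,q] = q − p.
This gives a 4×4 integer matrix of rank 3; reducing to Smith normal form yields diagonal entries (1,1,1).

From H_k ≅ ker(∂_k) / im(∂_{k+1}) we obtain:

  H_0: rank C_0 − rank ∂_1 = 4 − 3 = 1, and the invariant factors of ∂_1 are all 1, so H_0 = Z.
  H_1: rank ker ∂_1 − rank ∂_2 = (4 − 3) − 0 = 1, and there is no ∂_2, so H_1 = Z.

As a check, the Euler characteristic is 4 − 4 = 0, which agrees with 1 − 1 = 0.
(K is a triangulation of the circle S^1.)

Hence the Betti numbers are b_0 = 1, b_1 = 1.

b_0 = 1, b_1 = 1.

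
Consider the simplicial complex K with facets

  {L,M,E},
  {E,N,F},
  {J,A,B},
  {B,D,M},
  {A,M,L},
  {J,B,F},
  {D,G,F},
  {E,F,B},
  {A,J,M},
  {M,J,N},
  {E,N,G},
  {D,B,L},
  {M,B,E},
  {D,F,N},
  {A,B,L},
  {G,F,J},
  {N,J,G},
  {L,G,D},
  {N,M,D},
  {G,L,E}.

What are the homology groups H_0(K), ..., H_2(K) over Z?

H_0 ≅ Z,  H_1 ≅ Z ⊕ Z_2,  H_2 = 0.

K has 10 vertices, 30 edges, 20 triangles.
rank ∂_0 = 0, rank ∂_1 = 9 ⇒ b_0 = 10 − 0 − 9 = 1; all invariant factors of ∂_1 are 1 so no torsion. So H_0 ≅ Z.
rank ∂_1 = 9, rank ∂_2 = 20 ⇒ b_1 = 30 − 9 − 20 = 1; ∂_2 has invariant factor(s) [2] giving torsion. So H_1 ≅ Z ⊕ Z_2.
rank ∂_2 = 20, rank ∂_3 = 0 ⇒ b_2 = 20 − 20 − 0 = 0. So H_2 ≅ 0.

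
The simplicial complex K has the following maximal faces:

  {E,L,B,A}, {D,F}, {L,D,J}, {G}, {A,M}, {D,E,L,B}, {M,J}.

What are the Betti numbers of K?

Take the total order A < B < D < E < F < G < J < L < M on the vertex set. Then K (dimension 3) consists of the simplices:

  0-simplices (9): A, B, D, E, F, G, J, L, M
  1-simplices (14): AB, AE, AL, AM, BD, BE, BL, DE, DF, DJ, DL, EL, JL, JM
  2-simplices (8): ABE, ABL, AEL, BDE, BDL, BEL, DEL, DJL
  3-simplices (2): ABEL, BDEL

giving chain groups C_0 ≅ Z^9, C_1 ≅ Z^14, C_2 ≅ Z^8, C_3 ≅ Z^2.

∂_1: C_1 → C_0 sends each edge [p,q] (with p < q) to q − p.
The 9×14 boundary matrix has rank 7 and Smith normal form diag(1,1,1,1,1,1,1).

The boundary map ∂_2: C_2 → C_1 sends each 2-simplex [p,q,r] to [q,r] − [p,r] + [p,q]. For instance
  ∂ABL = BL − AL + AB,
  ∂BDL = DL − BL + BD.
The 14×8 boundary matrix has rank 6 and Smith normal form diag(1,1,1,1,1,1).

The boundary map ∂_3: C_3 → C_2 sends each 3-simplex σ to the alternating sum Σ_i (−1)^i (σ with its i-th vertex removed). For instance
  ∂BDEL = DEL − BEL + BDL − BDE,
  ∂ABEL = BEL − AEL + ABL − ABE.
As a 8×2 matrix over Z this has rank 2, with invariant factors (1,1).

Computing H_k = (kernel of ∂_k) / (image of ∂_{k+1}):

  H_0: rank C_0 − rank ∂_1 = 9 − 7 = 2, and the invariant factors of ∂_1 are all 1, so H_0 = Z^2.
  H_1: rank ker ∂_1 − rank ∂_2 = (14 − 7) − 6 = 1, and the invariant factors of ∂_2 are all 1, so H_1 = Z.
  H_2: rank ker ∂_2 − rank ∂_3 = (8 − 6) − 2 = 0, and the invariant factors of ∂_3 are all 1, so H_2 = 0.
  H_3: rank ker ∂_3 − rank ∂_4 = (2 − 2) − 0 = 0, and there is no ∂_4, so H_3 = 0.

Hence the Betti numbers are b_0 = 2, b_1 = 1, b_2 = 0, b_3 = 0.

b_0 = 2, b_1 = 1, b_2 = 0, b_3 = 0.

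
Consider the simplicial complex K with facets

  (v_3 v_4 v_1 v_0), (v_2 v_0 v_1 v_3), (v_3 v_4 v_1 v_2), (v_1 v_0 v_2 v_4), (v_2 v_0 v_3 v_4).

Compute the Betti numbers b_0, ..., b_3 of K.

b_0 = 1, b_1 = 0, b_2 = 0, b_3 = 1.

K has 5 vertices, 10 edges, 10 triangles, 5 3-simplices.
rank ∂_0 = 0, rank ∂_1 = 4 ⇒ b_0 = 5 − 0 − 4 = 1; all invariant factors of ∂_1 are 1 so no torsion. So H_0 = Z.
rank ∂_1 = 4, rank ∂_2 = 6 ⇒ b_1 = 10 − 4 − 6 = 0; all invariant factors of ∂_2 are 1 so no torsion. So H_1 = 0.
rank ∂_2 = 6, rank ∂_3 = 4 ⇒ b_2 = 10 − 6 − 4 = 0; all invariant factors of ∂_3 are 1 so no torsion. So H_2 = 0.
rank ∂_3 = 4, rank ∂_4 = 0 ⇒ b_3 = 5 − 4 − 0 = 1. So H_3 = Z.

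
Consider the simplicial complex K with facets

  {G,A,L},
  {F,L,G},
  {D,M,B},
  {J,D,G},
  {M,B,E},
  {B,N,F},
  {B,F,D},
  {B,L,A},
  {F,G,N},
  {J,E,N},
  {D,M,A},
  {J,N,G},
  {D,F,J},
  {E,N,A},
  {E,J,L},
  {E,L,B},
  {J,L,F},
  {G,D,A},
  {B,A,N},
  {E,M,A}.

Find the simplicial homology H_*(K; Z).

K has 10 vertices, 30 edges, 20 triangles.
rank ∂_0 = 0, rank ∂_1 = 9 ⇒ b_0 = 10 − 0 − 9 = 1; all invariant factors of ∂_1 are 1 so no torsion. So H_0 = Z.
rank ∂_1 = 9, rank ∂_2 = 20 ⇒ b_1 = 30 − 9 − 20 = 1; ∂_2 has invariant factor(s) [2] giving torsion. So H_1 = Z ⊕ Z/2.
rank ∂_2 = 20, rank ∂_3 = 0 ⇒ b_2 = 20 − 20 − 0 = 0. So H_2 = 0.

H_0 = Z,  H_1 = Z ⊕ Z/2,  H_2 = 0.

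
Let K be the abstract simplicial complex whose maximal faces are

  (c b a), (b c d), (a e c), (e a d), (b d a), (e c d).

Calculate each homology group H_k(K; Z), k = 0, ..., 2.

Fix the vertex order a < b < c < d < e and write every simplex with vertices in increasing order. Then dim K = 2 and the simplices of K are:

  0-simplices (5): a, b, c, d, e
  1-simplices (9): ab, ac, ad, ae, bc, bd, cd, ce, de
  2-simplices (6): abc, abd, ace, ade, bcd, cde

giving chain groups C_0 ≅ Z^5, C_1 ≅ Z^9, C_2 ≅ Z^6.

Boundary ∂_1: C_1 → C_0 sends each edge [p,q] (with p < q) to q − p. For instance
  ∂bc = c − b.
This gives a 5×9 integer matrix of rank 4; reducing to Smith normal form yields diagonal entries (1,1,1,1).

The boundary map ∂_2: C_2 → C_1 sends each 2-simplex [p,q,r] to [q,r] − [p,r] + [p,q]. For instance
  ∂abc = bc − ac + ab,
  ∂ade = de − ae + ad.
This gives a 9×6 integer matrix of rank 5; reducing to Smith normal form yields diagonal entries (1,1,1,1,1).

Reading off H_k = ker ∂_k / im ∂_{k+1}:

  H_0: rank C_0 − rank ∂_1 = 5 − 4 = 1, and the invariant factors of ∂_1 are all 1, so H_0 = Z.
  H_1: rank ker ∂_1 − rank ∂_2 = (9 − 4) − 5 = 0, and the invariant factors of ∂_2 are all 1, so H_1 = 0.
  H_2: rank ker ∂_2 − rank ∂_3 = (6 − 5) − 0 = 1, and there is no ∂_3, so H_2 = Z.

As a check, the Euler characteristic is 5 − 9 + 6 = 2, which agrees with 1 − 0 + 1 = 2.
(K is a triangulation of the 2-sphere S^2.)

H_0 ≅ Z,  H_1 = 0,  H_2 ≅ Z.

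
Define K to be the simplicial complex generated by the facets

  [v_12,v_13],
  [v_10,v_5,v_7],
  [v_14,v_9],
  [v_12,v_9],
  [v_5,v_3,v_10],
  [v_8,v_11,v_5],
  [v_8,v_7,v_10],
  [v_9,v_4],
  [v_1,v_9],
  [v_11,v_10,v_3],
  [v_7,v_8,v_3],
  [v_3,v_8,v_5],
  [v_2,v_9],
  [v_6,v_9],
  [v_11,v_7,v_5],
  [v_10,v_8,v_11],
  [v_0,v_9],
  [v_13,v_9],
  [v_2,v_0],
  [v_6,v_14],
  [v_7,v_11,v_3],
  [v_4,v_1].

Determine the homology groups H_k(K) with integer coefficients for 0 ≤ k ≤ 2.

We work with the vertex ordering v_0 < v_1 < v_2 < v_3 < v_4 < v_5 < v_6 < v_7 < v_8 < v_9 < v_10 < v_11 < v_12 < v_13 < v_14. The simplices of K, each written with vertices in increasing order, are:

  0-simplices (15): [v_0], [v_1], [v_2], [v_3], [v_4], [v_5], [v_6], [v_7], [v_8], [v_9], [v_10], [v_11], [v_12], [v_13], [v_14]
  1-simplices (27): (27 of them)
  2-simplices (10): [v_3,v_5,v_8], [v_3,v_5,v_10], [v_3,v_7,v_8], [v_3,v_7,v_11], [v_3,v_10,v_11], [v_5,v_7,v_10], [v_5,v_7,v_11], [v_5,v_8,v_11], [v_7,v_8,v_10], [v_8,v_10,v_11]

Hence C_0 ≅ Z^15, C_1 ≅ Z^27, C_2 ≅ Z^10.

Boundary ∂_1: C_1 → C_0 sends each edge [p,q] (with p < q) to q − p.
This gives a 15×27 integer matrix of rank 13; reducing to Smith normal form yields diagonal entries (1,1,1,1,1,1,1,1,1,1,1,1,1).

Boundary ∂_2: C_2 → C_1 acts by ∂[p,q,r] = [q,r] − [p,r] + [p,q]. For instance
  ∂[v_3,v_7,v_8] = [v_7,v_8] − [v_3,v_8] + [v_3,v_7],
  ∂[v_5,v_8,v_11] = [v_8,v_11] − [v_5,v_11] + [v_5,v_8].
The resulting 27×10 matrix has rank 10, and its Smith normal form has invariant factors (1,1,1,1,1,1,1,1,1,2).

Reading off H_k = ker ∂_k / im ∂_{k+1}:

  H_0: rank C_0 − rank ∂_1 = 15 − 13 = 2, and the invariant factors of ∂_1 are all 1, so H_0 ≅ Z^2.
  H_1: rank ker ∂_1 − rank ∂_2 = (27 − 13) − 10 = 4, and ∂_2 has invariant factor 2 > 1, so H_1 ≅ Z^4 × Z/2.
  H_2: rank ker ∂_2 − rank ∂_3 = (10 − 10) − 0 = 0, and there is no ∂_3, so H_2 ≅ 0.

H_0 ≅ Z^2,  H_1 ≅ Z^4 × Z/2,  H_2 = 0.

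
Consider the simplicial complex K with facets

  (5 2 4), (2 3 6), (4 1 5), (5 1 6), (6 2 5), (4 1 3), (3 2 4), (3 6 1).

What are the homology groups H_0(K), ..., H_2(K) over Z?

H_0 ≅ Z,  H_1 = 0,  H_2 ≅ Z.

Fix the vertex order 1 < 2 < 3 < 4 < 5 < 6 and write every simplex with vertices in increasing order. Then dim K = 2 and the simplices of K are:

  0-simplices (6): [1], [2], [3], [4], [5], [6]
  1-simplices (12): [1,3], [1,4], [1,5], [1,6], [2,3], [2,4], [2,5], [2,6], [3,4], [3,6], [4,5], [5,6]
  2-simplices (8): [1,3,4], [1,3,6], [1,4,5], [1,5,6], [2,3,4], [2,3,6], [2,4,5], [2,5,6]

Hence C_0 ≅ Z^6, C_1 ≅ Z^12, C_2 ≅ Z^8.

∂_1: C_1 → C_0 sends each edge [p,q] (with p < q) to q − p.
The resulting 6×12 matrix has rank 5, and its Smith normal form has invariant factors (1,1,1,1,1).

Boundary ∂_2: C_2 → C_1 maps a triangle to the signed sum of its edges. For instance
  ∂[2,4,5] = [4,5] − [2,5] + [2,4],
  ∂[1,4,5] = [4,5] − [1,5] + [1,4].
As a 12×8 matrix over Z this has rank 7, with invariant factors (1,1,1,1,1,1,1).

Reading off H_k = ker ∂_k / im ∂_{k+1}:

  H_0: rank C_0 − rank ∂_1 = 6 − 5 = 1, and the invariant factors of ∂_1 are all 1, so H_0 = Z.
  H_1: rank ker ∂_1 − rank ∂_2 = (12 − 5) − 7 = 0, and the invariant factors of ∂_2 are all 1, so H_1 = 0.
  H_2: rank ker ∂_2 − rank ∂_3 = (8 − 7) − 0 = 1, and there is no ∂_3, so H_2 = Z.

(K is a triangulation of the 2-sphere S^2.)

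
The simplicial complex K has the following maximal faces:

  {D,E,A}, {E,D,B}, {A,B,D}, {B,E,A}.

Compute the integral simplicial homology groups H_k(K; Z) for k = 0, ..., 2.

H_0 ≅ Z,  H_1 = 0,  H_2 ≅ Z.

K has 4 vertices, 6 edges, 4 triangles.
rank ∂_0 = 0, rank ∂_1 = 3 ⇒ b_0 = 4 − 0 − 3 = 1; all invariant factors of ∂_1 are 1 so no torsion. So H_0 ≅ Z.
rank ∂_1 = 3, rank ∂_2 = 3 ⇒ b_1 = 6 − 3 − 3 = 0; all invariant factors of ∂_2 are 1 so no torsion. So H_1 ≅ 0.
rank ∂_2 = 3, rank ∂_3 = 0 ⇒ b_2 = 4 − 3 − 0 = 1. So H_2 ≅ Z.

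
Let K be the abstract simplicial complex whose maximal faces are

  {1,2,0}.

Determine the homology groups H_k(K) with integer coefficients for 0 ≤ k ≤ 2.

H_0 ≅ Z,  H_1 = 0,  H_2 = 0.

Order the vertices as 0 < 1 < 2. Listing each simplex with vertices in this order, K has dimension 2 with simplices:

  0-simplices (3): [0], [1], [2]
  1-simplices (3): [0,1], [0,2], [1,2]
  2-simplices (1): [0,1,2]

giving chain groups C_0 ≅ Z^3, C_1 ≅ Z^3, C_2 ≅ Z^1.

∂_1: C_1 → C_0 is given by ∂[p,q] = [q] − [p]. For instance
  ∂[0,1] = [1] − [0].
As a 3×3 matrix over Z this has rank 2, with invariant factors (1,1).

∂_2: C_2 → C_1 acts by ∂[p,q,r] = [q,r] − [p,r] + [p,q]. For instance
  ∂[0,1,2] = [1,2] − [0,2] + [0,1].
The 3×1 boundary matrix has rank 1 and Smith normal form diag(1).

Computing H_k = (kernel of ∂_k) / (image of ∂_{k+1}):

  H_0: rank C_0 − rank ∂_1 = 3 − 2 = 1, and the invariant factors of ∂_1 are all 1, so H_0 ≅ Z.
  H_1: rank ker ∂_1 − rank ∂_2 = (3 − 2) − 1 = 0, and the invariant factors of ∂_2 are all 1, so H_1 ≅ 0.
  H_2: rank ker ∂_2 − rank ∂_3 = (1 − 1) − 0 = 0, and there is no ∂_3, so H_2 ≅ 0.

As a check, the Euler characteristic is 3 − 3 + 1 = 1, which agrees with 1 − 0 + 0 = 1.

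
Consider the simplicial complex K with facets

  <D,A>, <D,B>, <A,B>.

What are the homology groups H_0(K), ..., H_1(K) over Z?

H_0 = Z,  H_1 = Z.

Take the total order A < B < D on the vertex set. Then K (dimension 1) consists of the simplices:

  0-simplices (3): A, B, D
  1-simplices (3): AB, AD, BD

so the chain groups are C_0 ≅ Z^3, C_1 ≅ Z^3.

Boundary ∂_1: C_1 → C_0 sends each edge [p,q] (with p < q) to q − p.
As a 3×3 matrix over Z this has rank 2, with invariant factors (1,1).

From H_k ≅ ker(∂_k) / im(∂_{k+1}) we obtain:

  H_0: rank C_0 − rank ∂_1 = 3 − 2 = 1, and the invariant factors of ∂_1 are all 1, so H_0 ≅ Z.
  H_1: rank ker ∂_1 − rank ∂_2 = (3 − 2) − 0 = 1, and there is no ∂_2, so H_1 ≅ Z.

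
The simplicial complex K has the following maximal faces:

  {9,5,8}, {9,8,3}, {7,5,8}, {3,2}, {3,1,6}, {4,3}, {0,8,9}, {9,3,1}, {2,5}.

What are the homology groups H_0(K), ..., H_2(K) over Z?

H_0 ≅ Z,  H_1 ≅ Z,  H_2 = 0.

Fix the vertex order 0 < 1 < 2 < 3 < 4 < 5 < 6 < 7 < 8 < 9 and write every simplex with vertices in increasing order. Then dim K = 2 and the simplices of K are:

  0-simplices (10): [0], [1], [2], [3], [4], [5], [6], [7], [8], [9]
  1-simplices (16): [0,8], [0,9], [1,3], [1,6], [1,9], [2,3], [2,5], [3,4], [3,6], [3,8], [3,9], [5,7], [5,8], [5,9], [7,8], [8,9]
  2-simplices (6): [0,8,9], [1,3,6], [1,3,9], [3,8,9], [5,7,8], [5,8,9]

giving chain groups C_0 ≅ Z^10, C_1 ≅ Z^16, C_2 ≅ Z^6.

∂_1: C_1 → C_0 maps an edge to its endpoints' difference, ∂[p,q] = q − p. For instance
  ∂[0,9] = [9] − [0].
The 10×16 boundary matrix has rank 9 and Smith normal form diag(1,1,1,1,1,1,1,1,1).

The boundary map ∂_2: C_2 → C_1 maps a triangle to the signed sum of its edges. For instance
  ∂[1,3,6] = [3,6] − [1,6] + [1,3],
  ∂[5,8,9] = [8,9] − [5,9] + [5,8].
As a 16×6 matrix over Z this has rank 6, with invariant factors (1,1,1,1,1,1).

Computing H_k = (kernel of ∂_k) / (image of ∂_{k+1}):

  H_0: rank C_0 − rank ∂_1 = 10 − 9 = 1, and the invariant factors of ∂_1 are all 1, so H_0 = Z.
  H_1: rank ker ∂_1 − rank ∂_2 = (16 − 9) − 6 = 1, and the invariant factors of ∂_2 are all 1, so H_1 = Z.
  H_2: rank ker ∂_2 − rank ∂_3 = (6 − 6) − 0 = 0, and there is no ∂_3, so H_2 = 0.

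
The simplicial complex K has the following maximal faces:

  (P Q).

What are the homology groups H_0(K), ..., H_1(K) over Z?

H_0 ≅ Z,  H_1 = 0.

We work with the vertex ordering P < Q. The simplices of K, each written with vertices in increasing order, are:

  0-simplices (2): P, Q
  1-simplices (1): PQ

so the chain groups are C_0 ≅ Z^2, C_1 ≅ Z^1.

Boundary ∂_1: C_1 → C_0 sends each edge [p,q] (with p < q) to q − p.
This gives a 2×1 integer matrix of rank 1; reducing to Smith normal form yields diagonal entries (1).

Computing H_k = (kernel of ∂_k) / (image of ∂_{k+1}):

  H_0: rank C_0 − rank ∂_1 = 2 − 1 = 1, and the invariant factors of ∂_1 are all 1, so H_0 ≅ Z.
  H_1: rank ker ∂_1 − rank ∂_2 = (1 − 1) − 0 = 0, and there is no ∂_2, so H_1 ≅ 0.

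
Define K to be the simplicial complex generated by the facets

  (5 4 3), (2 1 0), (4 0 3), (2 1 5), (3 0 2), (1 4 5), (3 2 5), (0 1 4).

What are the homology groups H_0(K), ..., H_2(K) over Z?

H_0 = Z,  H_1 = 0,  H_2 = Z.

Order the vertices as 0 < 1 < 2 < 3 < 4 < 5. Listing each simplex with vertices in this order, K has dimension 2 with simplices:

  0-simplices (6): [0], [1], [2], [3], [4], [5]
  1-simplices (12): [0,1], [0,2], [0,3], [0,4], [1,2], [1,4], [1,5], [2,3], [2,5], [3,4], [3,5], [4,5]
  2-simplices (8): [0,1,2], [0,1,4], [0,2,3], [0,3,4], [1,2,5], [1,4,5], [2,3,5], [3,4,5]

so the chain groups are C_0 ≅ Z^6, C_1 ≅ Z^12, C_2 ≅ Z^8.

The boundary map ∂_1: C_1 → C_0 sends each edge [p,q] (with p < q) to q − p. For instance
  ∂[4,5] = [5] − [4].
The resulting 6×12 matrix has rank 5, and its Smith normal form has invariant factors (1,1,1,1,1).

∂_2: C_2 → C_1 acts by ∂[p,q,r] = [q,r] − [p,r] + [p,q]. For instance
  ∂[1,4,5] = [4,5] − [1,5] + [1,4],
  ∂[0,1,4] = [1,4] − [0,4] + [0,1].
This gives a 12×8 integer matrix of rank 7; reducing to Smith normal form yields diagonal entries (1,1,1,1,1,1,1).

Computing H_k = (kernel of ∂_k) / (image of ∂_{k+1}):

  H_0: rank C_0 − rank ∂_1 = 6 − 5 = 1, and the invariant factors of ∂_1 are all 1, so H_0 ≅ Z.
  H_1: rank ker ∂_1 − rank ∂_2 = (12 − 5) − 7 = 0, and the invariant factors of ∂_2 are all 1, so H_1 ≅ 0.
  H_2: rank ker ∂_2 − rank ∂_3 = (8 − 7) − 0 = 1, and there is no ∂_3, so H_2 ≅ Z.

As a check, the Euler characteristic is 6 − 12 + 8 = 2, which agrees with 1 − 0 + 1 = 2.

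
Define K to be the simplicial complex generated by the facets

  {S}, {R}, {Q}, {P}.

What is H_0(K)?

Fix the vertex order P < Q < R < S and write every simplex with vertices in increasing order. Then dim K = 0 and the simplices of K are:

  0-simplices (4): P, Q, R, S

so the chain groups are C_0 ≅ Z^4.

Now H_k = ker ∂_k / im ∂_{k+1}, so:

  H_0: rank C_0 − rank ∂_1 = 4 − 0 = 4, and there is no ∂_1, so H_0 = Z^4.

(K is a triangulation of a set of 4 points.)

H_0 = Z^4.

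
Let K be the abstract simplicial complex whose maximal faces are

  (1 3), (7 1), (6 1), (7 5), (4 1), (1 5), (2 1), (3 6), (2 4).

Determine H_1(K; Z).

Take the total order 1 < 2 < 3 < 4 < 5 < 6 < 7 on the vertex set. Then K (dimension 1) consists of the simplices:

  0-simplices (7): [1], [2], [3], [4], [5], [6], [7]
  1-simplices (9): [1,2], [1,3], [1,4], [1,5], [1,6], [1,7], [2,4], [3,6], [5,7]

so the chain groups are C_0 ≅ Z^7, C_1 ≅ Z^9.

Boundary ∂_1: C_1 → C_0 is given by ∂[p,q] = [q] − [p]. For instance
  ∂[3,6] = [6] − [3].
The resulting 7×9 matrix has rank 6, and its Smith normal form has invariant factors (1,1,1,1,1,1).

From H_k ≅ ker(∂_k) / im(∂_{k+1}) we obtain:

  H_1: rank ker ∂_1 − rank ∂_2 = (9 − 6) − 0 = 3, and there is no ∂_2, so H_1 ≅ Z^3.

H_1 ≅ Z^3.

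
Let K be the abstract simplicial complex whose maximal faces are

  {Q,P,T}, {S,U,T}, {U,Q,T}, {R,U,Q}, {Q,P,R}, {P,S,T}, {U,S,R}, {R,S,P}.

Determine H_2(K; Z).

H_2 ≅ Z.

We work with the vertex ordering P < Q < R < S < T < U. The simplices of K, each written with vertices in increasing order, are:

  0-simplices (6): P, Q, R, S, T, U
  1-simplices (12): PQ, PR, PS, PT, QR, QT, QU, RS, RU, ST, SU, TU
  2-simplices (8): PQR, PQT, PRS, PST, QRU, QTU, RSU, STU

giving chain groups C_0 ≅ Z^6, C_1 ≅ Z^12, C_2 ≅ Z^8.

Boundary ∂_1: C_1 → C_0 sends each edge [p,q] (with p < q) to q − p. For instance
  ∂QU = U − Q.
As a 6×12 matrix over Z this has rank 5, with invariant factors (1,1,1,1,1).

∂_2: C_2 → C_1 sends each 2-simplex [p,q,r] to [q,r] − [p,r] + [p,q]. For instance
  ∂QTU = TU − QU + QT,
  ∂RSU = SU − RU + RS.
As a 12×8 matrix over Z this has rank 7, with invariant factors (1,1,1,1,1,1,1).

Now H_k = ker ∂_k / im ∂_{k+1}, so:

  H_2: rank ker ∂_2 − rank ∂_3 = (8 − 7) − 0 = 1, and there is no ∂_3, so H_2 = Z.

(K is a triangulation of the 2-sphere S^2.)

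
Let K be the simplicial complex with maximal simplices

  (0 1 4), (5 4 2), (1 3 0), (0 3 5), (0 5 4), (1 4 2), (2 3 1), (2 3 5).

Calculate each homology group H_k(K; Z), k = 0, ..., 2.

Fix the vertex order 0 < 1 < 2 < 3 < 4 < 5 and write every simplex with vertices in increasing order. Then dim K = 2 and the simplices of K are:

  0-simplices (6): [0], [1], [2], [3], [4], [5]
  1-simplices (12): [0,1], [0,3], [0,4], [0,5], [1,2], [1,3], [1,4], [2,3], [2,4], [2,5], [3,5], [4,5]
  2-simplices (8): [0,1,3], [0,1,4], [0,3,5], [0,4,5], [1,2,3], [1,2,4], [2,3,5], [2,4,5]

so the chain groups are C_0 ≅ Z^6, C_1 ≅ Z^12, C_2 ≅ Z^8.

The boundary map ∂_1: C_1 → C_0 is given by ∂[p,q] = [q] − [p]. For instance
  ∂[0,3] = [3] − [0].
The 6×12 boundary matrix has rank 5 and Smith normal form diag(1,1,1,1,1).

The boundary map ∂_2: C_2 → C_1 acts by ∂[p,q,r] = [q,r] − [p,r] + [p,q]. For instance
  ∂[1,2,4] = [2,4] − [1,4] + [1,2],
  ∂[1,2,3] = [2,3] − [1,3] + [1,2].
As a 12×8 matrix over Z this has rank 7, with invariant factors (1,1,1,1,1,1,1).

From H_k ≅ ker(∂_k) / im(∂_{k+1}) we obtain:

  H_0: rank C_0 − rank ∂_1 = 6 − 5 = 1, and the invariant factors of ∂_1 are all 1, so H_0 ≅ Z.
  H_1: rank ker ∂_1 − rank ∂_2 = (12 − 5) − 7 = 0, and the invariant factors of ∂_2 are all 1, so H_1 ≅ 0.
  H_2: rank ker ∂_2 − rank ∂_3 = (8 − 7) − 0 = 1, and there is no ∂_3, so H_2 ≅ Z.

H_0 ≅ Z,  H_1 = 0,  H_2 ≅ Z.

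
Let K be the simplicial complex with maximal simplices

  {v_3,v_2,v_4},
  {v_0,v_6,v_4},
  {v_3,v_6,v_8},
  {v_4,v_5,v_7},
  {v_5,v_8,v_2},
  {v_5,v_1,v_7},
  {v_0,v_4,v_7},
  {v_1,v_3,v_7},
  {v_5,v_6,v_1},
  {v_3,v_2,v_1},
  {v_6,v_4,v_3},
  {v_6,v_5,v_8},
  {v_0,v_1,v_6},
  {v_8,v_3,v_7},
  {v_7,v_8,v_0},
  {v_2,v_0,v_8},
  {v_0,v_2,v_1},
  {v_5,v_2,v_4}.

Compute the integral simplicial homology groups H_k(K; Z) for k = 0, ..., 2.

H_0 = Z,  H_1 = Z^2,  H_2 = Z.

Order the vertices as v_0 < v_1 < v_2 < v_3 < v_4 < v_5 < v_6 < v_7 < v_8. Listing each simplex with vertices in this order, K has dimension 2 with simplices:

  0-simplices (9): [v_0], [v_1], [v_2], [v_3], [v_4], [v_5], [v_6], [v_7], [v_8]
  1-simplices (27): (27 of them)
  2-simplices (18): (18 of them)

Hence C_0 ≅ Z^9, C_1 ≅ Z^27, C_2 ≅ Z^18.

∂_1: C_1 → C_0 sends each edge [p,q] (with p < q) to q − p. For instance
  ∂[v_1,v_2] = [v_2] − [v_1].
The resulting 9×27 matrix has rank 8, and its Smith normal form has invariant factors (1,1,1,1,1,1,1,1).

∂_2: C_2 → C_1 maps a triangle to the signed sum of its edges. For instance
  ∂[v_2,v_5,v_8] = [v_5,v_8] − [v_2,v_8] + [v_2,v_5],
  ∂[v_1,v_3,v_7] = [v_3,v_7] − [v_1,v_7] + [v_1,v_3].
As a 27×18 matrix over Z this has rank 17, with invariant factors (1,1,1,1,1,1,1,1,1,1,1,1,1,1,1,1,1).

Computing H_k = (kernel of ∂_k) / (image of ∂_{k+1}):

  H_0: rank C_0 − rank ∂_1 = 9 − 8 = 1, and the invariant factors of ∂_1 are all 1, so H_0 ≅ Z.
  H_1: rank ker ∂_1 − rank ∂_2 = (27 − 8) − 17 = 2, and the invariant factors of ∂_2 are all 1, so H_1 ≅ Z^2.
  H_2: rank ker ∂_2 − rank ∂_3 = (18 − 17) − 0 = 1, and there is no ∂_3, so H_2 ≅ Z.

As a check, the Euler characteristic is 9 − 27 + 18 = 0, which agrees with 1 − 2 + 1 = 0.
(K is a triangulation of the torus T^2.)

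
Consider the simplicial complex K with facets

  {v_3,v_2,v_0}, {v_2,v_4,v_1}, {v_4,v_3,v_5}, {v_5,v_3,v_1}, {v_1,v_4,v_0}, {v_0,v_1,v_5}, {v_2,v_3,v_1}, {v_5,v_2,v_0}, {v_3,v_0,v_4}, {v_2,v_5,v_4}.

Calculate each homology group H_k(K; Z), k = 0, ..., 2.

Fix the vertex order v_0 < v_1 < v_2 < v_3 < v_4 < v_5 and write every simplex with vertices in increasing order. Then dim K = 2 and the simplices of K are:

  0-simplices (6): [v_0], [v_1], [v_2], [v_3], [v_4], [v_5]
  1-simplices (15): (15 of them)
  2-simplices (10): [v_0,v_1,v_4], [v_0,v_1,v_5], [v_0,v_2,v_3], [v_0,v_2,v_5], [v_0,v_3,v_4], [v_1,v_2,v_3], [v_1,v_2,v_4], [v_1,v_3,v_5], [v_2,v_4,v_5], [v_3,v_4,v_5]

Hence C_0 ≅ Z^6, C_1 ≅ Z^15, C_2 ≅ Z^10.

The boundary map ∂_1: C_1 → C_0 sends each edge [p,q] (with p < q) to q − p. For instance
  ∂[v_1,v_4] = [v_4] − [v_1].
As a 6×15 matrix over Z this has rank 5, with invariant factors (1,1,1,1,1).

The boundary map ∂_2: C_2 → C_1 maps a triangle to the signed sum of its edges. For instance
  ∂[v_0,v_3,v_4] = [v_3,v_4] − [v_0,v_4] + [v_0,v_3],
  ∂[v_0,v_2,v_3] = [v_2,v_3] − [v_0,v_3] + [v_0,v_2].
This gives a 15×10 integer matrix of rank 10; reducing to Smith normal form yields diagonal entries (1,1,1,1,1,1,1,1,1,2).

Computing H_k = (kernel of ∂_k) / (image of ∂_{k+1}):

  H_0: rank C_0 − rank ∂_1 = 6 − 5 = 1, and the invariant factors of ∂_1 are all 1, so H_0 = Z.
  H_1: rank ker ∂_1 − rank ∂_2 = (15 − 5) − 10 = 0, and ∂_2 has invariant factor 2 > 1, so H_1 = Z/2.
  H_2: rank ker ∂_2 − rank ∂_3 = (10 − 10) − 0 = 0, and there is no ∂_3, so H_2 = 0.

H_0 = Z,  H_1 = Z/2,  H_2 = 0.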